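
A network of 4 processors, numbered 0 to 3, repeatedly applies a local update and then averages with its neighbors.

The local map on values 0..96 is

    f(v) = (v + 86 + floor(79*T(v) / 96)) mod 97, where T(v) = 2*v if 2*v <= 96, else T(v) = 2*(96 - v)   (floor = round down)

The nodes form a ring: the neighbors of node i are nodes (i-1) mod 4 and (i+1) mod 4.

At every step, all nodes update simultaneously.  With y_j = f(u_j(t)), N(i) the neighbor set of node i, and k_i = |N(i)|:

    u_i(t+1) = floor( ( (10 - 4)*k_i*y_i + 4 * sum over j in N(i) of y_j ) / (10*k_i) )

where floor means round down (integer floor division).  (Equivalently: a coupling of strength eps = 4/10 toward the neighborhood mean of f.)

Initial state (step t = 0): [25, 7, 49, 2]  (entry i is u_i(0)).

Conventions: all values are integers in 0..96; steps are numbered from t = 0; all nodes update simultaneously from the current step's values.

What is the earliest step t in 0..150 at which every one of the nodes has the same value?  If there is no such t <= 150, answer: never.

Simulating step by step:
t=0: [25, 7, 49, 2]  (not all equal)
t=1: [52, 18, 30, 69]  (not all equal)
t=2: [17, 38, 49, 19]  (not all equal)
t=3: [45, 63, 36, 33]  (not all equal)
t=4: [23, 24, 67, 64]  (not all equal)
t=5: [41, 42, 15, 15]  (not all equal)
t=6: [6, 7, 23, 22]  (not all equal)
t=7: [13, 14, 40, 38]  (not all equal)
t=8: [36, 39, 79, 76]  (not all equal)
t=9: [68, 91, 75, 35]  (not all equal)
t=10: [37, 54, 34, 50]  (not all equal)
t=11: [58, 41, 53, 43]  (not all equal)
t=12: [8, 5, 10, 8]  (not all equal)
t=13: [8, 6, 11, 11]  (not all equal)
t=14: [10, 8, 15, 16]  (not all equal)
t=15: [17, 14, 25, 27]  (not all equal)
t=16: [37, 33, 50, 53]  (not all equal)
t=17: [69, 66, 28, 29]  (not all equal)
t=18: [17, 17, 52, 52]  (not all equal)
t=19: [29, 29, 19, 19]  (not all equal)
t=20: [59, 59, 44, 44]  (not all equal)
t=21: [10, 10, 8, 8]  (not all equal)
t=22: [14, 14, 11, 11]  (not all equal)
t=23: [24, 24, 19, 19]  (not all equal)
t=24: [49, 49, 41, 41]  (not all equal)
t=25: [14, 14, 3, 3]  (not all equal)
t=26: [39, 39, 79, 79]  (not all equal)
t=27: [92, 92, 94, 94]  (not all equal)
t=28: [86, 86, 86, 86]  (all equal)

Answer: 28
Key observation: Synchronization is absorbing here: once all nodes are equal they stay equal, and step 28 is the first all-equal step.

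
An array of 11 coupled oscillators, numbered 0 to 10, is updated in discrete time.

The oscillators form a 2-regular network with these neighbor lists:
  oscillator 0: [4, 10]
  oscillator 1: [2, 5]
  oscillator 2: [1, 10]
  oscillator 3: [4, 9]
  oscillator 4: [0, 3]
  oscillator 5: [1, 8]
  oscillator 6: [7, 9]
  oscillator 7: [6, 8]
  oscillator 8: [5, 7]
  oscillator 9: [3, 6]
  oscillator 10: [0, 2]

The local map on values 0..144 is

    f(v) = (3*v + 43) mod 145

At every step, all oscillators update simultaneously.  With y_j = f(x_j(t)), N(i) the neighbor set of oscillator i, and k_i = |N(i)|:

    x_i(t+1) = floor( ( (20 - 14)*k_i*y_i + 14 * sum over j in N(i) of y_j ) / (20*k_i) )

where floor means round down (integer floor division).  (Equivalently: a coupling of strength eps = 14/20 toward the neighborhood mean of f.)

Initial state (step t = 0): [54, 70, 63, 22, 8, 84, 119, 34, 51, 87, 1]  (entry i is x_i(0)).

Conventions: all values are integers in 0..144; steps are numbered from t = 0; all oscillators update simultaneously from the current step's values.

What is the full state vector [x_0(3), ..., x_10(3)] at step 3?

Simulating step by step:
t=0: [54, 70, 63, 22, 8, 84, 119, 34, 51, 87, 1]
t=1: [57, 64, 80, 61, 79, 57, 37, 56, 17, 80, 65]
t=2: [100, 99, 105, 119, 93, 85, 74, 55, 75, 72, 100]
t=3: [45, 41, 56, 84, 66, 62, 97, 103, 61, 114, 58]

Answer: [45, 41, 56, 84, 66, 62, 97, 103, 61, 114, 58]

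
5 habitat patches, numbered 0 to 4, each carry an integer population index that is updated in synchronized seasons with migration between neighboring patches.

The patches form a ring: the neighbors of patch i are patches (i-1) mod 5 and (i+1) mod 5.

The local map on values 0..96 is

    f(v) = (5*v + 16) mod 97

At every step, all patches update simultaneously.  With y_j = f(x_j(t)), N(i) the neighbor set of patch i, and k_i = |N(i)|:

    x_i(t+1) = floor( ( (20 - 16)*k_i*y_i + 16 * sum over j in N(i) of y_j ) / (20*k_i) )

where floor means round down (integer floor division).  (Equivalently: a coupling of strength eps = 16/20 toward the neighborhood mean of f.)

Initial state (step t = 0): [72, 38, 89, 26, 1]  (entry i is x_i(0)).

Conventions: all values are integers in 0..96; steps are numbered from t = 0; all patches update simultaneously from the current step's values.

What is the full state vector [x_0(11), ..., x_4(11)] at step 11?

Answer: [62, 33, 68, 63, 45]

Derivation:
t=0: [72, 38, 89, 26, 1]
t=1: [30, 65, 39, 47, 57]
t=2: [37, 44, 46, 22, 52]
t=3: [51, 32, 38, 59, 30]
t=4: [74, 51, 42, 36, 52]
t=5: [82, 66, 38, 46, 55]
t=6: [29, 31, 45, 15, 36]
t=7: [43, 59, 75, 37, 62]
t=8: [29, 20, 11, 16, 24]
t=9: [36, 57, 60, 63, 71]
t=10: [36, 12, 25, 50, 32]
t=11: [62, 33, 68, 63, 45]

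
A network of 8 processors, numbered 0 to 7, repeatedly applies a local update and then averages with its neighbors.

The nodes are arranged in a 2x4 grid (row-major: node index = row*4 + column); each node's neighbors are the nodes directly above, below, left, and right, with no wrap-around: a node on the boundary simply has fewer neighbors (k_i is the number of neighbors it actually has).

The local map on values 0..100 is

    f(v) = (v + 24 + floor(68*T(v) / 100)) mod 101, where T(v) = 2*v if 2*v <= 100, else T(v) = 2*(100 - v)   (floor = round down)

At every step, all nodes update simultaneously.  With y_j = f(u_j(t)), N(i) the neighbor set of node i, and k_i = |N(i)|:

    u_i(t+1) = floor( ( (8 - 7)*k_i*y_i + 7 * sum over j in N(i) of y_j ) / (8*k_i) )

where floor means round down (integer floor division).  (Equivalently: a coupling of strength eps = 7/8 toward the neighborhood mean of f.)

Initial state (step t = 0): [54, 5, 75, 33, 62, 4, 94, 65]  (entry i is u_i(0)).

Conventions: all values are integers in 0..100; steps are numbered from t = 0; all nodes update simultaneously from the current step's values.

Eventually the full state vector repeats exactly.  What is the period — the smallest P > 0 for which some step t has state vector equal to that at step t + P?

Answer: 4
Key observation: The state at step 27, [28, 28, 28, 28, 28, 28, 28, 28], reappears at step 31 — and no state repeats earlier — so the cycle the system enters has period 4.

Derivation:
t=0: [54, 5, 75, 33, 62, 4, 94, 65]
t=1: [35, 34, 21, 29, 36, 32, 32, 15]
t=2: [5, 52, 65, 69, 46, 44, 79, 90]
t=3: [35, 33, 34, 30, 30, 32, 29, 31]
t=4: [41, 31, 54, 55, 57, 66, 69, 93]
t=5: [61, 39, 54, 32, 28, 53, 33, 35]
t=6: [50, 35, 38, 31, 44, 35, 24, 43]
t=7: [18, 17, 54, 27, 23, 33, 21, 80]
t=8: [70, 38, 70, 41, 38, 62, 29, 73]
t=9: [14, 31, 40, 30, 31, 38, 40, 52]
t=10: [92, 37, 62, 36, 42, 63, 22, 53]
t=11: [17, 29, 31, 33, 29, 35, 41, 40]
t=12: [88, 59, 44, 49, 41, 59, 37, 10]
t=13: [27, 30, 28, 36, 30, 23, 33, 26]
t=14: [93, 86, 40, 77, 83, 64, 73, 13]
t=15: [28, 25, 28, 34, 29, 30, 34, 34]
t=16: [87, 90, 37, 41, 92, 63, 54, 3]
t=17: [25, 24, 25, 20, 30, 30, 27, 29]
t=18: [86, 85, 79, 85, 89, 87, 89, 80]
t=19: [27, 28, 27, 29, 27, 26, 28, 27]
t=20: [88, 86, 90, 87, 86, 88, 86, 90]
t=21: [27, 26, 27, 26, 27, 27, 26, 27]
t=22: [86, 86, 85, 86, 87, 85, 86, 85]
t=23: [27, 28, 28, 28, 27, 27, 28, 28]
t=24: [88, 88, 90, 90, 87, 88, 89, 90]
t=25: [27, 26, 26, 26, 27, 26, 26, 26]
t=26: [86, 85, 85, 85, 86, 85, 85, 85]
t=27: [28, 28, 28, 28, 28, 28, 28, 28]
t=28: [90, 90, 90, 90, 90, 90, 90, 90]
t=29: [26, 26, 26, 26, 26, 26, 26, 26]
t=30: [85, 85, 85, 85, 85, 85, 85, 85]
t=31: [28, 28, 28, 28, 28, 28, 28, 28]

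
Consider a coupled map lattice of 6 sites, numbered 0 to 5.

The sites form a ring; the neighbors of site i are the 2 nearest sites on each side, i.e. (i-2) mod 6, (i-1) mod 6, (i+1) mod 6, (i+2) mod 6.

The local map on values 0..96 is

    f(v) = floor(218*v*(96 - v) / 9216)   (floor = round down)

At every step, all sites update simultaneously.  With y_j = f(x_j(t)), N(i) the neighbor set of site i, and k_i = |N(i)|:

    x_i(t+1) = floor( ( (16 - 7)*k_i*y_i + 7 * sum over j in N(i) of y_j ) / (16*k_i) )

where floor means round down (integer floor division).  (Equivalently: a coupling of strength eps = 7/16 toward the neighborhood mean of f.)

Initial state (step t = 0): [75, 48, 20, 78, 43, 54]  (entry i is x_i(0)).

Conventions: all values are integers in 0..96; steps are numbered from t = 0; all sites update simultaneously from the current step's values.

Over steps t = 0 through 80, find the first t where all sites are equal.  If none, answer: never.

Simulating step by step:
t=0: [75, 48, 20, 78, 43, 54]  (not all equal)
t=1: [42, 47, 39, 39, 47, 49]  (not all equal)
t=2: [53, 53, 52, 52, 53, 53]  (not all equal)
t=3: [53, 53, 53, 53, 53, 53]  (all equal)

Answer: 3
Key observation: Synchronization is absorbing here: once all sites are equal they stay equal, and step 3 is the first all-equal step.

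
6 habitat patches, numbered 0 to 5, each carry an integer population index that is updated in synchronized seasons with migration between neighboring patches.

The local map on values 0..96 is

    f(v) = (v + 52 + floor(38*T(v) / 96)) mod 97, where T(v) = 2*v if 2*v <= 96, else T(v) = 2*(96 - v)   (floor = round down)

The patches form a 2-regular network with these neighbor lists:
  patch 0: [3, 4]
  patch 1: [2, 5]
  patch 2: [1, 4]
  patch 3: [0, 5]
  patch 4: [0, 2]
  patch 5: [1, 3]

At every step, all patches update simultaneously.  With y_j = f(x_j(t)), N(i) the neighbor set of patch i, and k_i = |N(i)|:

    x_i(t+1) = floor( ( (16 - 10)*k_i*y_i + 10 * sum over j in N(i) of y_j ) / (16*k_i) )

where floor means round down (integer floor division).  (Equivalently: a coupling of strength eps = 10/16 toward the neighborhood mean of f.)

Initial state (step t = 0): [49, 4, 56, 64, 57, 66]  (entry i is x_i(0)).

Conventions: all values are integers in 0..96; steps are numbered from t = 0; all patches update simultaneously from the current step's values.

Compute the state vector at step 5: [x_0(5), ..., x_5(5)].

Simulating step by step:
t=0: [49, 4, 56, 64, 57, 66]
t=1: [42, 49, 47, 43, 41, 48]
t=2: [30, 40, 36, 34, 32, 38]
t=3: [11, 22, 19, 15, 12, 21]
t=4: [73, 88, 83, 79, 76, 86]
t=5: [46, 48, 47, 47, 46, 48]

Answer: [46, 48, 47, 47, 46, 48]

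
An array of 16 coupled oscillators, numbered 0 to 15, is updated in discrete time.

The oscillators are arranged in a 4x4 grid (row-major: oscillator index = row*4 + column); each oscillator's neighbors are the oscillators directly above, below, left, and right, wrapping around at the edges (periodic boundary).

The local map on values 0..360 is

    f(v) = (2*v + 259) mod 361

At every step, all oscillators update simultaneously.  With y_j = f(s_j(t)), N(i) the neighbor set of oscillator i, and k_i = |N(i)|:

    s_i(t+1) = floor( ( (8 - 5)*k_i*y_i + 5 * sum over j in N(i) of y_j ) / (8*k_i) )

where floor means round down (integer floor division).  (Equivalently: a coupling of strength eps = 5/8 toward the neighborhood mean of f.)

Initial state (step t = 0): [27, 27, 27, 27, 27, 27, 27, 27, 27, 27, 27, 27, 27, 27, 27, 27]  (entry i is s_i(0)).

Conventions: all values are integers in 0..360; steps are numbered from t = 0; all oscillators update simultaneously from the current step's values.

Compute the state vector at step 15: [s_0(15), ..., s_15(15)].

Simulating step by step:
t=0: [27, 27, 27, 27, 27, 27, 27, 27, 27, 27, 27, 27, 27, 27, 27, 27]
t=1: [313, 313, 313, 313, 313, 313, 313, 313, 313, 313, 313, 313, 313, 313, 313, 313]
t=2: [163, 163, 163, 163, 163, 163, 163, 163, 163, 163, 163, 163, 163, 163, 163, 163]
t=3: [224, 224, 224, 224, 224, 224, 224, 224, 224, 224, 224, 224, 224, 224, 224, 224]
t=4: [346, 346, 346, 346, 346, 346, 346, 346, 346, 346, 346, 346, 346, 346, 346, 346]
t=5: [229, 229, 229, 229, 229, 229, 229, 229, 229, 229, 229, 229, 229, 229, 229, 229]
t=6: [356, 356, 356, 356, 356, 356, 356, 356, 356, 356, 356, 356, 356, 356, 356, 356]
t=7: [249, 249, 249, 249, 249, 249, 249, 249, 249, 249, 249, 249, 249, 249, 249, 249]
t=8: [35, 35, 35, 35, 35, 35, 35, 35, 35, 35, 35, 35, 35, 35, 35, 35]
t=9: [329, 329, 329, 329, 329, 329, 329, 329, 329, 329, 329, 329, 329, 329, 329, 329]
t=10: [195, 195, 195, 195, 195, 195, 195, 195, 195, 195, 195, 195, 195, 195, 195, 195]
t=11: [288, 288, 288, 288, 288, 288, 288, 288, 288, 288, 288, 288, 288, 288, 288, 288]
t=12: [113, 113, 113, 113, 113, 113, 113, 113, 113, 113, 113, 113, 113, 113, 113, 113]
t=13: [124, 124, 124, 124, 124, 124, 124, 124, 124, 124, 124, 124, 124, 124, 124, 124]
t=14: [146, 146, 146, 146, 146, 146, 146, 146, 146, 146, 146, 146, 146, 146, 146, 146]
t=15: [190, 190, 190, 190, 190, 190, 190, 190, 190, 190, 190, 190, 190, 190, 190, 190]

Answer: [190, 190, 190, 190, 190, 190, 190, 190, 190, 190, 190, 190, 190, 190, 190, 190]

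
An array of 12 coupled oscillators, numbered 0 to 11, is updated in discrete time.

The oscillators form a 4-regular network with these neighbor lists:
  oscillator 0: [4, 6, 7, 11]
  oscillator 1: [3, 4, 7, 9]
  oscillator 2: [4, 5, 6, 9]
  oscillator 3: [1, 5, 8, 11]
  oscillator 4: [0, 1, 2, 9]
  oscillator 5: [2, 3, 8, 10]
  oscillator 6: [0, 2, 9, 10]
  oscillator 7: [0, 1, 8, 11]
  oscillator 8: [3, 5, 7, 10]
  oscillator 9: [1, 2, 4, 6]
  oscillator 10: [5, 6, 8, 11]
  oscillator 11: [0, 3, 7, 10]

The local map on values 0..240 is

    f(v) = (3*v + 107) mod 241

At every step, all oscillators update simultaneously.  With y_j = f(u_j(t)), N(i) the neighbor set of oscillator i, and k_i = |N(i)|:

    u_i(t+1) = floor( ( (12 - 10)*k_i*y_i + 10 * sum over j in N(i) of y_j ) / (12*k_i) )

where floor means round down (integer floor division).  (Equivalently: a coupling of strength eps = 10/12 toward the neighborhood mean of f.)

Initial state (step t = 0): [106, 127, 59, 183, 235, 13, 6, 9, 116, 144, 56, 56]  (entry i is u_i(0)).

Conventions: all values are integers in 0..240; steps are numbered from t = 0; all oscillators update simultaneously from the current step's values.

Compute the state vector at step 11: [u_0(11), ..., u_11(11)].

Answer: [112, 151, 155, 100, 135, 114, 121, 87, 136, 102, 86, 117]

Derivation:
t=0: [106, 127, 59, 183, 235, 13, 6, 9, 116, 144, 56, 56]
t=1: [110, 95, 94, 112, 75, 121, 87, 113, 137, 64, 113, 115]
t=2: [164, 141, 129, 164, 130, 161, 147, 157, 181, 117, 159, 203]
t=3: [105, 100, 86, 135, 84, 101, 104, 134, 116, 65, 137, 129]
t=4: [99, 76, 130, 121, 130, 112, 113, 123, 90, 132, 125, 59]
t=5: [130, 119, 94, 137, 63, 112, 75, 130, 161, 72, 122, 137]
t=6: [43, 76, 114, 124, 106, 142, 114, 82, 119, 121, 129, 68]
t=7: [158, 174, 174, 130, 190, 150, 177, 148, 123, 182, 117, 136]
t=8: [110, 118, 148, 104, 150, 140, 158, 118, 117, 162, 140, 88]
t=9: [141, 158, 80, 157, 136, 113, 104, 195, 137, 114, 109, 154]
t=10: [113, 130, 147, 104, 101, 123, 145, 91, 152, 121, 137, 128]
t=11: [112, 151, 155, 100, 135, 114, 121, 87, 136, 102, 86, 117]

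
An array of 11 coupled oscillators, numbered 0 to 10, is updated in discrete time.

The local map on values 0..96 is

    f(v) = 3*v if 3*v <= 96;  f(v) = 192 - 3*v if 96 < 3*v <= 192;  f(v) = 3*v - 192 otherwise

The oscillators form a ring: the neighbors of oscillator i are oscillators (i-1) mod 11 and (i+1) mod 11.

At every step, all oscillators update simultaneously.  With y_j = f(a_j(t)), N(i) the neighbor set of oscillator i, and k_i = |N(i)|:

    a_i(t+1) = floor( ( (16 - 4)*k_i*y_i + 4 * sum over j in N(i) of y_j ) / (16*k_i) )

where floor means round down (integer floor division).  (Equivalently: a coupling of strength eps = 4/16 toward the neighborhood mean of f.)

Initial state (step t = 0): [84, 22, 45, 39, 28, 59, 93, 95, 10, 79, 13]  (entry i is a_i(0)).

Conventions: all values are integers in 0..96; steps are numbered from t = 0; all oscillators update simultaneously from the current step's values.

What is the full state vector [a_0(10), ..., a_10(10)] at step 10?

Simulating step by step:
t=0: [84, 22, 45, 39, 28, 59, 93, 95, 10, 79, 13]
t=1: [58, 64, 60, 73, 74, 32, 78, 84, 39, 42, 42]
t=2: [21, 3, 12, 25, 37, 81, 51, 59, 72, 67, 60]
t=3: [49, 19, 37, 70, 76, 53, 37, 19, 21, 11, 18]
t=4: [47, 58, 70, 28, 33, 39, 72, 60, 58, 39, 50]
t=5: [45, 22, 26, 76, 89, 70, 28, 14, 24, 63, 47]
t=6: [57, 66, 71, 46, 63, 33, 70, 51, 59, 17, 45]
t=7: [23, 9, 23, 43, 20, 72, 30, 33, 22, 47, 51]
t=8: [60, 37, 63, 63, 55, 36, 82, 89, 67, 51, 44]
t=9: [26, 62, 12, 6, 31, 73, 60, 64, 21, 37, 51]
t=10: [64, 18, 30, 29, 75, 33, 12, 9, 57, 73, 49]

Answer: [64, 18, 30, 29, 75, 33, 12, 9, 57, 73, 49]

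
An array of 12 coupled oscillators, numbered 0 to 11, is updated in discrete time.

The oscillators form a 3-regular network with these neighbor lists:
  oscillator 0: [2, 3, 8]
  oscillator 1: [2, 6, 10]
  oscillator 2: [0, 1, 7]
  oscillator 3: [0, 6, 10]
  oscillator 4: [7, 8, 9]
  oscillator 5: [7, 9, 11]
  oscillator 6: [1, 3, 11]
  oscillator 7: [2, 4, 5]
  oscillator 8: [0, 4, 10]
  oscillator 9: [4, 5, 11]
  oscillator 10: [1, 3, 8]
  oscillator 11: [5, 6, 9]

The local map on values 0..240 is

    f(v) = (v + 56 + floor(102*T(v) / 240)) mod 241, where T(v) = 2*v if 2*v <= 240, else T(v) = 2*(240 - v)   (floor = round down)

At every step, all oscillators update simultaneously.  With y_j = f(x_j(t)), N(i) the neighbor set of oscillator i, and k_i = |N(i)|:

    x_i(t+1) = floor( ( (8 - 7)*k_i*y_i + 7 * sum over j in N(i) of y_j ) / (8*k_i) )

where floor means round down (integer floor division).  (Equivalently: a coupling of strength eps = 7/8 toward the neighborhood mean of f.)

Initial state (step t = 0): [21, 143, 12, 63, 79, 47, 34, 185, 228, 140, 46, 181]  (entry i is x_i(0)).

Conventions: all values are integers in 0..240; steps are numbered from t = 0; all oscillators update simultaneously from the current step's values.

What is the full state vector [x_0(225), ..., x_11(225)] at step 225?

Answer: [37, 37, 37, 37, 37, 37, 37, 37, 37, 37, 37, 37]
Key observation: The state at step 11, [37, 37, 37, 37, 37, 37, 37, 37, 37, 37, 37, 37], reappears at step 13: the system is in a cycle of period 2 from step 11 on.  Therefore the state at step 225 equals the state at step 11 + ((225 - 11) mod 2) = 11, which is [37, 37, 37, 37, 37, 37, 37, 37, 37, 37, 37, 37].

Derivation:
t=0: [21, 143, 12, 63, 79, 47, 34, 185, 228, 140, 46, 181]
t=1: [100, 103, 62, 124, 65, 56, 90, 128, 134, 118, 94, 93]
t=2: [71, 181, 33, 136, 54, 107, 106, 152, 123, 168, 52, 149]
t=3: [79, 87, 94, 106, 54, 38, 38, 87, 148, 66, 54, 24]
t=4: [107, 175, 213, 142, 146, 159, 111, 175, 154, 133, 97, 137]
t=5: [40, 94, 36, 82, 41, 40, 38, 44, 88, 40, 66, 34]
t=6: [175, 152, 159, 152, 157, 128, 177, 128, 155, 126, 213, 127]
t=7: [42, 45, 41, 45, 39, 37, 40, 40, 45, 39, 42, 39]
t=8: [135, 132, 133, 132, 131, 128, 134, 127, 132, 126, 138, 127]
t=9: [38, 38, 38, 38, 37, 37, 38, 38, 38, 37, 38, 38]
t=10: [126, 126, 126, 126, 125, 125, 126, 124, 125, 124, 126, 124]
t=11: [37, 37, 37, 37, 37, 37, 37, 37, 37, 37, 37, 37]
t=12: [124, 124, 124, 124, 124, 124, 124, 124, 124, 124, 124, 124]
t=13: [37, 37, 37, 37, 37, 37, 37, 37, 37, 37, 37, 37]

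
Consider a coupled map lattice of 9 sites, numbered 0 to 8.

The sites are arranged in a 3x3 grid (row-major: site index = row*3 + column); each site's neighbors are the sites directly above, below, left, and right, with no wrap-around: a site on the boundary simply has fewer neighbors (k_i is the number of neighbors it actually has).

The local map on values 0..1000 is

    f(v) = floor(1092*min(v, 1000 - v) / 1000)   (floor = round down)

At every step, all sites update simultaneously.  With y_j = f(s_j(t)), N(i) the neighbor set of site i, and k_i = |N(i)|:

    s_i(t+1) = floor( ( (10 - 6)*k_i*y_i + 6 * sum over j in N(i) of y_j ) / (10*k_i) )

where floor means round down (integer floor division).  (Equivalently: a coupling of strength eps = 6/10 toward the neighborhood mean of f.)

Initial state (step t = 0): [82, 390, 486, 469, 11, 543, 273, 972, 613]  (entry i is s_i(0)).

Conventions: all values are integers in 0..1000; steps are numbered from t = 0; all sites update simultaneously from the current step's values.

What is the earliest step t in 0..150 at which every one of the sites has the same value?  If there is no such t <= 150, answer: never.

Simulating step by step:
t=0: [82, 390, 486, 469, 11, 543, 273, 972, 613]  (not all equal)
t=1: [316, 296, 489, 284, 224, 392, 281, 158, 327]  (not all equal)
t=2: [327, 353, 438, 303, 282, 398, 267, 250, 322]  (not all equal)
t=3: [357, 382, 436, 323, 336, 400, 297, 299, 352]  (not all equal)
t=4: [386, 413, 446, 356, 376, 419, 333, 345, 382]  (not all equal)
t=5: [419, 443, 466, 394, 414, 445, 374, 388, 416]  (not all equal)
t=6: [456, 476, 493, 435, 453, 476, 419, 432, 454]  (not all equal)
t=7: [497, 513, 526, 479, 495, 513, 466, 477, 495]  (not all equal)
t=8: [533, 532, 525, 527, 531, 531, 516, 525, 531]  (not all equal)
t=9: [511, 512, 514, 516, 513, 513, 521, 517, 513]  (not all equal)
t=10: [531, 531, 530, 528, 530, 530, 525, 527, 529]  (not all equal)
t=11: [512, 512, 512, 514, 513, 513, 516, 515, 514]  (not all equal)
t=12: [531, 531, 531, 530, 530, 531, 528, 529, 530]  (not all equal)
t=13: [512, 512, 512, 513, 512, 512, 514, 513, 513]  (not all equal)
t=14: [531, 532, 532, 531, 531, 531, 530, 531, 531]  (not all equal)
t=15: [511, 511, 511, 512, 511, 511, 512, 512, 512]  (not all equal)
t=16: [532, 533, 533, 532, 532, 532, 532, 532, 532]  (not all equal)
t=17: [510, 509, 509, 511, 510, 510, 511, 511, 511]  (not all equal)
t=18: [534, 535, 535, 533, 534, 534, 533, 533, 533]  (not all equal)
t=19: [508, 507, 507, 508, 508, 508, 509, 508, 508]  (not all equal)
t=20: [537, 537, 537, 536, 537, 537, 536, 536, 537]  (not all equal)
t=21: [505, 505, 505, 505, 505, 505, 506, 505, 505]  (not all equal)
t=22: [540, 540, 540, 539, 540, 540, 539, 539, 540]  (not all equal)
t=23: [502, 502, 502, 502, 502, 502, 503, 502, 502]  (not all equal)
t=24: [543, 543, 543, 542, 543, 543, 542, 542, 543]  (not all equal)
t=25: [499, 499, 499, 499, 499, 499, 500, 499, 499]  (not all equal)
t=26: [544, 544, 544, 544, 544, 544, 544, 544, 544]  (all equal)

Answer: 26
Key observation: Synchronization is absorbing here: once all sites are equal they stay equal, and step 26 is the first all-equal step.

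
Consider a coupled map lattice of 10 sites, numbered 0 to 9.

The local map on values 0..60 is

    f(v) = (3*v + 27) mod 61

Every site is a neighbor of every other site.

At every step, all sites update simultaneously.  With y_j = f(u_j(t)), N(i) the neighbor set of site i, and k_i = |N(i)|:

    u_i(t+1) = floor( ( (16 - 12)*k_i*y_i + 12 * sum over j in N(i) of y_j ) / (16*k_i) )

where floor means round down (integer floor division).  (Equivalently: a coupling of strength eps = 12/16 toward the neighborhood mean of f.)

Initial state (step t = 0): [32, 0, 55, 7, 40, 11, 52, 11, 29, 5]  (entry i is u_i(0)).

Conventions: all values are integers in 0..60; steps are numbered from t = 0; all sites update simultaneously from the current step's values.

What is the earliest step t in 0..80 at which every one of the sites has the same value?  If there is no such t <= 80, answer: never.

Answer: 8
Key observation: Synchronization is absorbing here: once all sites are equal they stay equal, and step 8 is the first all-equal step.

Derivation:
t=0: [32, 0, 55, 7, 40, 11, 52, 11, 29, 5]  (not all equal)
t=1: [27, 31, 28, 35, 31, 37, 27, 37, 35, 34]  (not all equal)
t=2: [34, 36, 35, 28, 36, 29, 34, 29, 28, 27]  (not all equal)
t=3: [26, 27, 26, 33, 27, 34, 26, 34, 33, 33]  (not all equal)
t=4: [28, 28, 28, 21, 28, 22, 28, 22, 21, 21]  (not all equal)
t=5: [41, 41, 41, 38, 41, 38, 41, 38, 38, 38]  (not all equal)
t=6: [24, 24, 24, 22, 24, 22, 24, 22, 22, 22]  (not all equal)
t=7: [35, 35, 35, 34, 35, 34, 35, 34, 34, 34]  (not all equal)
t=8: [8, 8, 8, 8, 8, 8, 8, 8, 8, 8]  (all equal)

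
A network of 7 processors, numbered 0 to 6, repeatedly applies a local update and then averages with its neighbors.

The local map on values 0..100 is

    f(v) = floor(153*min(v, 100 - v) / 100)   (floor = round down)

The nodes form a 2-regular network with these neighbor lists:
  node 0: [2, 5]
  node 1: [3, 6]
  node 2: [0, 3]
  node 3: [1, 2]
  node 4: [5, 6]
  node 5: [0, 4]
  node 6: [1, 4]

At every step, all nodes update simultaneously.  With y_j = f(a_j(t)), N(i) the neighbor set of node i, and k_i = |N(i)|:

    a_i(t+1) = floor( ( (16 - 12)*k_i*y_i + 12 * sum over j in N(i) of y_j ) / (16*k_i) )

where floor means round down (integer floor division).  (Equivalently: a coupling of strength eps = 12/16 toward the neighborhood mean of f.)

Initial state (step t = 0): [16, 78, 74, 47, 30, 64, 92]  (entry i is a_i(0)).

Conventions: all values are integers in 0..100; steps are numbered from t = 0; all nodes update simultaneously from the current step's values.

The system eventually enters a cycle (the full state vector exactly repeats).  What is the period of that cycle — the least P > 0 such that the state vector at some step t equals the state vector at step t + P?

Simulating step by step:
t=0: [16, 78, 74, 47, 30, 64, 92]
t=1: [41, 39, 45, 44, 36, 39, 32]
t=2: [63, 57, 65, 64, 53, 58, 54]
t=3: [57, 63, 54, 58, 68, 63, 68]
t=4: [63, 56, 65, 63, 51, 56, 51]
t=5: [59, 65, 55, 59, 71, 65, 71]
t=6: [60, 53, 63, 60, 47, 53, 47]
t=7: [62, 67, 59, 62, 71, 67, 71]
t=8: [56, 50, 59, 56, 46, 50, 46]
t=9: [68, 70, 65, 68, 72, 70, 72]
t=10: [48, 45, 49, 48, 43, 45, 43]
t=11: [71, 68, 73, 71, 66, 68, 66]
t=12: [44, 48, 43, 44, 50, 48, 50]
t=13: [68, 71, 66, 68, 74, 71, 74]
t=14: [48, 43, 49, 48, 40, 43, 40]
t=15: [70, 66, 73, 70, 62, 66, 62]
t=16: [46, 51, 44, 46, 55, 51, 55]
t=17: [70, 70, 69, 70, 70, 70, 70]
t=18: [45, 45, 45, 45, 45, 45, 45]
t=19: [68, 68, 68, 68, 68, 68, 68]
t=20: [48, 48, 48, 48, 48, 48, 48]
t=21: [73, 73, 73, 73, 73, 73, 73]
t=22: [41, 41, 41, 41, 41, 41, 41]
t=23: [62, 62, 62, 62, 62, 62, 62]
t=24: [58, 58, 58, 58, 58, 58, 58]
t=25: [64, 64, 64, 64, 64, 64, 64]
t=26: [55, 55, 55, 55, 55, 55, 55]
t=27: [68, 68, 68, 68, 68, 68, 68]

Answer: 8
Key observation: The state at step 19, [68, 68, 68, 68, 68, 68, 68], reappears at step 27 — and no state repeats earlier — so the cycle the system enters has period 8.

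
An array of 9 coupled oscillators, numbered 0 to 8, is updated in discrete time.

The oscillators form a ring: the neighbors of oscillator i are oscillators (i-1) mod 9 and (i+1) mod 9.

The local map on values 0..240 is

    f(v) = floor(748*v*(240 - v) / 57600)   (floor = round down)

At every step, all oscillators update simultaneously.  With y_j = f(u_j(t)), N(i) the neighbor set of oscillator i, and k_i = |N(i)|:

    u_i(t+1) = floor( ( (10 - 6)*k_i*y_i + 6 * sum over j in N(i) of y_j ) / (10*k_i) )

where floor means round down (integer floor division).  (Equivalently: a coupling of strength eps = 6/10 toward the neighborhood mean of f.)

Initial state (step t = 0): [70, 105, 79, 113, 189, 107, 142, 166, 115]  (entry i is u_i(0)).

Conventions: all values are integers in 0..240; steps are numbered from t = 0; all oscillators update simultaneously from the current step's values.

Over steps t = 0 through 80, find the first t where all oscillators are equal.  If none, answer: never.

Answer: 21
Key observation: Synchronization is absorbing here: once all oscillators are equal they stay equal, and step 21 is the first all-equal step.

Derivation:
t=0: [70, 105, 79, 113, 189, 107, 142, 166, 115]  (not all equal)
t=1: [172, 169, 177, 161, 161, 165, 174, 173, 168]  (not all equal)
t=2: [154, 150, 153, 158, 163, 158, 152, 151, 153]  (not all equal)
t=3: [172, 172, 171, 167, 165, 167, 171, 173, 172]  (not all equal)
t=4: [151, 151, 153, 157, 158, 157, 153, 151, 150]  (not all equal)
t=5: [174, 173, 171, 169, 168, 169, 171, 173, 174]  (not all equal)
t=6: [149, 150, 152, 155, 155, 155, 152, 150, 149]  (not all equal)
t=7: [175, 174, 173, 171, 171, 171, 173, 174, 175]  (not all equal)
t=8: [147, 148, 150, 152, 153, 152, 150, 148, 147]  (not all equal)
t=9: [176, 176, 174, 173, 172, 173, 174, 176, 176]  (not all equal)
t=10: [146, 146, 148, 150, 150, 150, 148, 146, 146]  (not all equal)
t=11: [178, 177, 176, 175, 175, 175, 176, 177, 178]  (not all equal)
t=12: [143, 144, 145, 146, 147, 146, 145, 144, 143]  (not all equal)
t=13: [179, 179, 178, 177, 177, 177, 178, 179, 179]  (not all equal)
t=14: [141, 141, 142, 143, 144, 143, 142, 141, 141]  (not all equal)
t=15: [181, 180, 180, 179, 179, 179, 180, 180, 181]  (not all equal)
t=16: [138, 139, 140, 140, 141, 140, 140, 139, 138]  (not all equal)
t=17: [182, 181, 181, 181, 181, 181, 181, 181, 182]  (not all equal)
t=18: [137, 137, 138, 138, 138, 138, 138, 137, 137]  (not all equal)
t=19: [183, 182, 182, 182, 182, 182, 182, 182, 183]  (not all equal)
t=20: [135, 136, 137, 137, 137, 137, 137, 136, 135]  (not all equal)
t=21: [183, 183, 183, 183, 183, 183, 183, 183, 183]  (all equal)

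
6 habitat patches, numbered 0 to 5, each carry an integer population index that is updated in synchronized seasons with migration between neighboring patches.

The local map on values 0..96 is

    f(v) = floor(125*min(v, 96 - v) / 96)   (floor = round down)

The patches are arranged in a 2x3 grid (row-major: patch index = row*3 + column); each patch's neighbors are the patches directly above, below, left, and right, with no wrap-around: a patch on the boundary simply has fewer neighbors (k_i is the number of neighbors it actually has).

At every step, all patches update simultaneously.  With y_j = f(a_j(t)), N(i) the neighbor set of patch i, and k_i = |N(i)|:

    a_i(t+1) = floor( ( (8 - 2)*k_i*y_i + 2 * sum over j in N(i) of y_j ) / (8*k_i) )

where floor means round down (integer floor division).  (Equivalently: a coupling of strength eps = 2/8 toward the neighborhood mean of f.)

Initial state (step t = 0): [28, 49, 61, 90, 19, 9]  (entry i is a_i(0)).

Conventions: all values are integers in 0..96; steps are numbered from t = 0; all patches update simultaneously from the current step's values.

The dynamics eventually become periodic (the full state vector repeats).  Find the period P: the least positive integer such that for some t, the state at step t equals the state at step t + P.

Answer: 4
Key observation: The state at step 9, [58, 59, 60, 60, 59, 59], reappears at step 13 — and no state repeats earlier — so the cycle the system enters has period 4.

Derivation:
t=0: [28, 49, 61, 90, 19, 9]
t=1: [35, 54, 42, 12, 24, 16]
t=2: [42, 51, 49, 20, 30, 25]
t=3: [51, 56, 57, 31, 38, 36]
t=4: [55, 52, 49, 43, 48, 46]
t=5: [53, 57, 60, 55, 60, 59]
t=6: [54, 49, 46, 52, 47, 47]
t=7: [55, 60, 59, 57, 60, 60]
t=8: [51, 46, 47, 49, 46, 46]
t=9: [58, 59, 60, 60, 59, 59]
t=10: [48, 47, 46, 46, 47, 47]
t=11: [61, 60, 59, 59, 60, 60]
t=12: [45, 46, 47, 47, 46, 46]
t=13: [58, 59, 60, 60, 59, 59]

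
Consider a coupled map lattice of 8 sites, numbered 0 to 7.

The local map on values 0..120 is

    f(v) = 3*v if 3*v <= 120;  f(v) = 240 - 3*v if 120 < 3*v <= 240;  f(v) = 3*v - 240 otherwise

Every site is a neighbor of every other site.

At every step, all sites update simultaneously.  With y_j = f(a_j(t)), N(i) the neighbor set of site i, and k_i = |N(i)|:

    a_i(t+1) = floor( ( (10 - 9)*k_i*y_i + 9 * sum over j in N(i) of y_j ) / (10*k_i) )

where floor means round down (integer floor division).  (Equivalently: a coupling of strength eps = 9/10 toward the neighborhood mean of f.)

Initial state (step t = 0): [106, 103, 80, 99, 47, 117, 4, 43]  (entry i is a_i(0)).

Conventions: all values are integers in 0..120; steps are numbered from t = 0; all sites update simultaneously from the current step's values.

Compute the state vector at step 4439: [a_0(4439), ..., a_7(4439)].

Simulating step by step:
t=0: [106, 103, 80, 99, 47, 117, 4, 43]
t=1: [66, 67, 69, 67, 66, 65, 68, 65]
t=2: [40, 40, 40, 40, 40, 39, 40, 39]
t=3: [119, 119, 119, 119, 119, 119, 119, 119]
t=4: [117, 117, 117, 117, 117, 117, 117, 117]
t=5: [111, 111, 111, 111, 111, 111, 111, 111]
t=6: [93, 93, 93, 93, 93, 93, 93, 93]
t=7: [39, 39, 39, 39, 39, 39, 39, 39]
t=8: [117, 117, 117, 117, 117, 117, 117, 117]

Answer: [39, 39, 39, 39, 39, 39, 39, 39]
Key observation: The state at step 4, [117, 117, 117, 117, 117, 117, 117, 117], reappears at step 8: the system is in a cycle of period 4 from step 4 on.  Therefore the state at step 4439 equals the state at step 4 + ((4439 - 4) mod 4) = 7, which is [39, 39, 39, 39, 39, 39, 39, 39].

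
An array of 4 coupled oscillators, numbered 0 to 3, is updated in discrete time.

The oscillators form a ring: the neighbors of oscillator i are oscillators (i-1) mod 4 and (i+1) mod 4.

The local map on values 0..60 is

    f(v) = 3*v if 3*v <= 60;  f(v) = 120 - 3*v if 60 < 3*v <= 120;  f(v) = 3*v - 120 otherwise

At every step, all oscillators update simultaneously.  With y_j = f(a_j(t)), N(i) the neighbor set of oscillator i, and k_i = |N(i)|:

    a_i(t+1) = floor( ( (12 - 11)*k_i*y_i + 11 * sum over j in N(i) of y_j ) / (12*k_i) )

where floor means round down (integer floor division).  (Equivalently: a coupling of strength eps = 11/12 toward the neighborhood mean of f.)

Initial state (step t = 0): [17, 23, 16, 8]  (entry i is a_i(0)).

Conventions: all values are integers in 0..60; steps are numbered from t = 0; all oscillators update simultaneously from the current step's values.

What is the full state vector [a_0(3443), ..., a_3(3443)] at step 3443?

Simulating step by step:
t=0: [17, 23, 16, 8]
t=1: [38, 49, 38, 47]
t=2: [22, 7, 22, 7]
t=3: [23, 51, 23, 51]
t=4: [34, 49, 34, 49]
t=5: [26, 18, 26, 18]
t=6: [53, 43, 53, 43]
t=7: [11, 36, 11, 36]
t=8: [13, 31, 13, 31]
t=9: [28, 38, 28, 38]
t=10: [8, 33, 8, 33]
t=11: [21, 23, 21, 23]
t=12: [51, 56, 51, 56]
t=13: [46, 34, 46, 34]
t=14: [18, 18, 18, 18]
t=15: [54, 54, 54, 54]
t=16: [42, 42, 42, 42]
t=17: [6, 6, 6, 6]
t=18: [18, 18, 18, 18]

Answer: [54, 54, 54, 54]
Key observation: The state at step 14, [18, 18, 18, 18], reappears at step 18: the system is in a cycle of period 4 from step 14 on.  Therefore the state at step 3443 equals the state at step 14 + ((3443 - 14) mod 4) = 15, which is [54, 54, 54, 54].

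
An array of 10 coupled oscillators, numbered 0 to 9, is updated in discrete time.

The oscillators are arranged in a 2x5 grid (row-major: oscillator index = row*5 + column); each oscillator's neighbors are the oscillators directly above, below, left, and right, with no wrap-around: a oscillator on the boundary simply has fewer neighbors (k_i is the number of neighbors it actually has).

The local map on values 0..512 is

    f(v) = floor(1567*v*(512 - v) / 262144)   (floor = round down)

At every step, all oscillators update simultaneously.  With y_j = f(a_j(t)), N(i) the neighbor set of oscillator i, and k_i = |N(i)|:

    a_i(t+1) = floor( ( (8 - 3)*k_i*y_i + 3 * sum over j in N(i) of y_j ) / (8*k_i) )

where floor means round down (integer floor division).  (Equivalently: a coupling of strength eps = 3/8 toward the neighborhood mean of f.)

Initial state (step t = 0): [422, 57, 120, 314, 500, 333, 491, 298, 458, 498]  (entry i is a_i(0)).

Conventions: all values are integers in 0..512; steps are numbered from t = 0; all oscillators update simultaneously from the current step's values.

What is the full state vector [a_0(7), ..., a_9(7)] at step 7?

Simulating step by step:
t=0: [422, 57, 120, 314, 500, 333, 491, 298, 458, 498]
t=1: [237, 168, 289, 289, 99, 276, 149, 299, 191, 59]
t=2: [380, 352, 379, 365, 254, 376, 341, 371, 344, 213]
t=3: [307, 328, 309, 329, 375, 311, 336, 319, 342, 375]
t=4: [372, 362, 369, 352, 316, 369, 358, 364, 346, 314]
t=5: [314, 321, 319, 338, 363, 316, 325, 324, 343, 365]
t=6: [369, 366, 365, 349, 327, 368, 364, 362, 345, 325]
t=7: [315, 319, 322, 340, 357, 316, 321, 325, 343, 359]

Answer: [315, 319, 322, 340, 357, 316, 321, 325, 343, 359]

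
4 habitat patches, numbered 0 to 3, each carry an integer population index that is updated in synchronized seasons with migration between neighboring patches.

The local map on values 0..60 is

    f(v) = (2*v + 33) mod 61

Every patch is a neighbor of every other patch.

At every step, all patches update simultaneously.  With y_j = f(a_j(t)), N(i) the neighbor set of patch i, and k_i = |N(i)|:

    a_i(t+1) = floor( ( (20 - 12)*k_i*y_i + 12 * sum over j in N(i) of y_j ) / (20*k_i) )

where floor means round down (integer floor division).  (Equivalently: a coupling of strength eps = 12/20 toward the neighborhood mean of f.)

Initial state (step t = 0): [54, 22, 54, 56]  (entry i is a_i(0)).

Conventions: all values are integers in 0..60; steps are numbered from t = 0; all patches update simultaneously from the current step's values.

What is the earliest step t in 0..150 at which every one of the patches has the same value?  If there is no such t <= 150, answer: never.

Simulating step by step:
t=0: [54, 22, 54, 56]  (not all equal)
t=1: [19, 18, 19, 20]  (not all equal)
t=2: [10, 9, 10, 10]  (not all equal)
t=3: [52, 52, 52, 52]  (all equal)

Answer: 3
Key observation: Synchronization is absorbing here: once all patches are equal they stay equal, and step 3 is the first all-equal step.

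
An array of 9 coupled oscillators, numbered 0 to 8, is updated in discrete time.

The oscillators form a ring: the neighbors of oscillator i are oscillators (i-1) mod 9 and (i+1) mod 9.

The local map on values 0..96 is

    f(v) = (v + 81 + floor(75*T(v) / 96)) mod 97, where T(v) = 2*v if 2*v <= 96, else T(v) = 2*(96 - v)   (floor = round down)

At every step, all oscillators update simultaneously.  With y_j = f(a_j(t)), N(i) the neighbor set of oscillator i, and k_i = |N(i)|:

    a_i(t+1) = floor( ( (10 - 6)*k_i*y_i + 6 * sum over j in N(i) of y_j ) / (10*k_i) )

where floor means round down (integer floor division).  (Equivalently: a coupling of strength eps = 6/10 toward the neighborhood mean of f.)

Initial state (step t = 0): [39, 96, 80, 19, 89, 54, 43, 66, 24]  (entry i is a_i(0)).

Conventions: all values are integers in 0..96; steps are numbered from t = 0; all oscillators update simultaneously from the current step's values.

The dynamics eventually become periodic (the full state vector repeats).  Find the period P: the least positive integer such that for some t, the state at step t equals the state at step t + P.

Answer: 2
Key observation: The state at step 16, [86, 86, 86, 86, 86, 86, 86, 86, 86], reappears at step 18 — and no state repeats earlier — so the cycle the system enters has period 2.

Derivation:
t=0: [39, 96, 80, 19, 89, 54, 43, 66, 24]
t=1: [70, 83, 69, 64, 44, 55, 68, 80, 71]
t=2: [91, 91, 64, 57, 40, 59, 66, 92, 92]
t=3: [82, 57, 26, 27, 36, 55, 63, 86, 82]
t=4: [62, 42, 37, 59, 48, 25, 27, 60, 86]
t=5: [53, 60, 59, 27, 19, 38, 36, 42, 35]
t=6: [25, 4, 18, 31, 53, 64, 82, 81, 58]
t=7: [47, 59, 58, 36, 22, 28, 61, 62, 42]
t=8: [31, 4, 25, 43, 55, 34, 17, 28, 39]
t=9: [77, 69, 74, 53, 51, 38, 48, 55, 68]
t=10: [93, 92, 67, 32, 29, 37, 30, 33, 66]
t=11: [85, 85, 82, 72, 66, 66, 67, 74, 83]
t=12: [86, 86, 88, 92, 95, 96, 94, 91, 88]
t=13: [84, 84, 83, 82, 80, 80, 81, 82, 83]
t=14: [86, 86, 86, 87, 88, 88, 88, 87, 86]
t=15: [85, 85, 85, 84, 84, 84, 84, 84, 85]
t=16: [86, 86, 86, 86, 86, 86, 86, 86, 86]
t=17: [85, 85, 85, 85, 85, 85, 85, 85, 85]
t=18: [86, 86, 86, 86, 86, 86, 86, 86, 86]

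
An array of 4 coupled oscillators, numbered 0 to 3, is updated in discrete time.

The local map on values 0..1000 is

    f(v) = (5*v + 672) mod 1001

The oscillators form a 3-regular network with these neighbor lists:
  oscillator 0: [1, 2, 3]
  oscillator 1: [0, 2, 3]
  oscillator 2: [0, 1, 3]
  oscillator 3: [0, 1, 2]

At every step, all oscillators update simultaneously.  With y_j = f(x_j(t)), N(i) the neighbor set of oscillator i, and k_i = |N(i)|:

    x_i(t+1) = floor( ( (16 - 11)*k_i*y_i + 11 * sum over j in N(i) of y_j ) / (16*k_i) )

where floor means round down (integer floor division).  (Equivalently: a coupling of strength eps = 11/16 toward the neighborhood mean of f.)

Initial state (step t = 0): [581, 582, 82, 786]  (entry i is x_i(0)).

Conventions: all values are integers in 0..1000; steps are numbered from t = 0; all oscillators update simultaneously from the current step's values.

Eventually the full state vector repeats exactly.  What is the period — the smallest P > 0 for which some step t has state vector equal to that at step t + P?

Answer: 20
Key observation: The state at step 8, [504, 504, 504, 504], reappears at step 28 — and no state repeats earlier — so the cycle the system enters has period 20.

Derivation:
t=0: [581, 582, 82, 786]
t=1: [467, 468, 426, 469]
t=2: [189, 190, 256, 190]
t=3: [695, 695, 722, 695]
t=4: [173, 173, 185, 173]
t=5: [549, 549, 554, 549]
t=6: [419, 419, 421, 419]
t=7: [767, 767, 768, 767]
t=8: [504, 504, 504, 504]
t=9: [189, 189, 189, 189]
t=10: [616, 616, 616, 616]
t=11: [749, 749, 749, 749]
t=12: [413, 413, 413, 413]
t=13: [735, 735, 735, 735]
t=14: [343, 343, 343, 343]
t=15: [385, 385, 385, 385]
t=16: [595, 595, 595, 595]
t=17: [644, 644, 644, 644]
t=18: [889, 889, 889, 889]
t=19: [112, 112, 112, 112]
t=20: [231, 231, 231, 231]
t=21: [826, 826, 826, 826]
t=22: [798, 798, 798, 798]
t=23: [658, 658, 658, 658]
t=24: [959, 959, 959, 959]
t=25: [462, 462, 462, 462]
t=26: [980, 980, 980, 980]
t=27: [567, 567, 567, 567]
t=28: [504, 504, 504, 504]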